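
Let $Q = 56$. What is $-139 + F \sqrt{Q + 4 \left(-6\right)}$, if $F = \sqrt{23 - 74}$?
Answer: $-139 + 4 i \sqrt{102} \approx -139.0 + 40.398 i$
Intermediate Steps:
$F = i \sqrt{51}$ ($F = \sqrt{-51} = i \sqrt{51} \approx 7.1414 i$)
$-139 + F \sqrt{Q + 4 \left(-6\right)} = -139 + i \sqrt{51} \sqrt{56 + 4 \left(-6\right)} = -139 + i \sqrt{51} \sqrt{56 - 24} = -139 + i \sqrt{51} \sqrt{32} = -139 + i \sqrt{51} \cdot 4 \sqrt{2} = -139 + 4 i \sqrt{102}$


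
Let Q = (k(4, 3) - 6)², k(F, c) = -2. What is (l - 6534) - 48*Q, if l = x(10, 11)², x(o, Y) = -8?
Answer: -9542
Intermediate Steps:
Q = 64 (Q = (-2 - 6)² = (-8)² = 64)
l = 64 (l = (-8)² = 64)
(l - 6534) - 48*Q = (64 - 6534) - 48*64 = -6470 - 3072 = -9542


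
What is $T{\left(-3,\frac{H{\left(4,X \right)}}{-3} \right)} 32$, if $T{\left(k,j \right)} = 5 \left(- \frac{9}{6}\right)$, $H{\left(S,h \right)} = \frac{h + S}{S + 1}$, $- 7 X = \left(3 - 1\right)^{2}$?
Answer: $-240$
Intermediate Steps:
$X = - \frac{4}{7}$ ($X = - \frac{\left(3 - 1\right)^{2}}{7} = - \frac{2^{2}}{7} = \left(- \frac{1}{7}\right) 4 = - \frac{4}{7} \approx -0.57143$)
$H{\left(S,h \right)} = \frac{S + h}{1 + S}$
$T{\left(k,j \right)} = - \frac{15}{2}$ ($T{\left(k,j \right)} = 5 \left(\left(-9\right) \frac{1}{6}\right) = 5 \left(- \frac{3}{2}\right) = - \frac{15}{2}$)
$T{\left(-3,\frac{H{\left(4,X \right)}}{-3} \right)} 32 = \left(- \frac{15}{2}\right) 32 = -240$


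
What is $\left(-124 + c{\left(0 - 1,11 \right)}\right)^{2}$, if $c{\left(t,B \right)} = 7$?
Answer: $13689$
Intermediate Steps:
$\left(-124 + c{\left(0 - 1,11 \right)}\right)^{2} = \left(-124 + 7\right)^{2} = \left(-117\right)^{2} = 13689$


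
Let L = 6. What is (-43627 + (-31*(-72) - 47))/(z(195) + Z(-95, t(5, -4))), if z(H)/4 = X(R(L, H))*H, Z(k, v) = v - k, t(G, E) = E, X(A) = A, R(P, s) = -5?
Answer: 41442/3809 ≈ 10.880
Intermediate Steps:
z(H) = -20*H (z(H) = 4*(-5*H) = -20*H)
(-43627 + (-31*(-72) - 47))/(z(195) + Z(-95, t(5, -4))) = (-43627 + (-31*(-72) - 47))/(-20*195 + (-4 - 1*(-95))) = (-43627 + (2232 - 47))/(-3900 + (-4 + 95)) = (-43627 + 2185)/(-3900 + 91) = -41442/(-3809) = -41442*(-1/3809) = 41442/3809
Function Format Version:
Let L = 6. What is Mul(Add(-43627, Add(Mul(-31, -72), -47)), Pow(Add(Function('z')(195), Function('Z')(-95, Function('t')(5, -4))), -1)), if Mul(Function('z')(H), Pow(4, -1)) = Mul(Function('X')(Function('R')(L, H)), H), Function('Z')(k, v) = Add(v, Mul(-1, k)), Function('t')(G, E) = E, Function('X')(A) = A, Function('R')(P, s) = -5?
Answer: Rational(41442, 3809) ≈ 10.880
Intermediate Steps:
Function('z')(H) = Mul(-20, H) (Function('z')(H) = Mul(4, Mul(-5, H)) = Mul(-20, H))
Mul(Add(-43627, Add(Mul(-31, -72), -47)), Pow(Add(Function('z')(195), Function('Z')(-95, Function('t')(5, -4))), -1)) = Mul(Add(-43627, Add(Mul(-31, -72), -47)), Pow(Add(Mul(-20, 195), Add(-4, Mul(-1, -95))), -1)) = Mul(Add(-43627, Add(2232, -47)), Pow(Add(-3900, Add(-4, 95)), -1)) = Mul(Add(-43627, 2185), Pow(Add(-3900, 91), -1)) = Mul(-41442, Pow(-3809, -1)) = Mul(-41442, Rational(-1, 3809)) = Rational(41442, 3809)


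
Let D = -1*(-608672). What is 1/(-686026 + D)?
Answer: -1/77354 ≈ -1.2928e-5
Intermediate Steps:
D = 608672
1/(-686026 + D) = 1/(-686026 + 608672) = 1/(-77354) = -1/77354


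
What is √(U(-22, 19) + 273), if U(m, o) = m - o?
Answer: 2*√58 ≈ 15.232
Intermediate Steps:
√(U(-22, 19) + 273) = √((-22 - 1*19) + 273) = √((-22 - 19) + 273) = √(-41 + 273) = √232 = 2*√58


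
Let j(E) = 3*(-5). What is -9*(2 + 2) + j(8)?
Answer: -51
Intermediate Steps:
j(E) = -15
-9*(2 + 2) + j(8) = -9*(2 + 2) - 15 = -9*4 - 15 = -36 - 15 = -51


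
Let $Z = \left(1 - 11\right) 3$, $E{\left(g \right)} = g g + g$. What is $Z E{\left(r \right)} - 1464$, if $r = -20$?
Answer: $-12864$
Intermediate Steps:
$E{\left(g \right)} = g + g^{2}$ ($E{\left(g \right)} = g^{2} + g = g + g^{2}$)
$Z = -30$ ($Z = \left(-10\right) 3 = -30$)
$Z E{\left(r \right)} - 1464 = - 30 \left(- 20 \left(1 - 20\right)\right) - 1464 = - 30 \left(\left(-20\right) \left(-19\right)\right) - 1464 = \left(-30\right) 380 - 1464 = -11400 - 1464 = -12864$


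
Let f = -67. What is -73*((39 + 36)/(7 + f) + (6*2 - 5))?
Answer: -1679/4 ≈ -419.75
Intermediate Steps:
-73*((39 + 36)/(7 + f) + (6*2 - 5)) = -73*((39 + 36)/(7 - 67) + (6*2 - 5)) = -73*(75/(-60) + (12 - 5)) = -73*(75*(-1/60) + 7) = -73*(-5/4 + 7) = -73*23/4 = -1679/4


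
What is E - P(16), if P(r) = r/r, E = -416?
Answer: -417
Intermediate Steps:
P(r) = 1
E - P(16) = -416 - 1*1 = -416 - 1 = -417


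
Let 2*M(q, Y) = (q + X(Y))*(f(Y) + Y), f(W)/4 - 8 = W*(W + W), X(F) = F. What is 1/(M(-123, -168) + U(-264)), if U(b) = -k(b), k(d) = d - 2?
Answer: -1/32832682 ≈ -3.0457e-8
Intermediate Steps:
k(d) = -2 + d
f(W) = 32 + 8*W**2 (f(W) = 32 + 4*(W*(W + W)) = 32 + 4*(W*(2*W)) = 32 + 4*(2*W**2) = 32 + 8*W**2)
U(b) = 2 - b (U(b) = -(-2 + b) = 2 - b)
M(q, Y) = (Y + q)*(32 + Y + 8*Y**2)/2 (M(q, Y) = ((q + Y)*((32 + 8*Y**2) + Y))/2 = ((Y + q)*(32 + Y + 8*Y**2))/2 = (Y + q)*(32 + Y + 8*Y**2)/2)
1/(M(-123, -168) + U(-264)) = 1/(((1/2)*(-168)**2 + (1/2)*(-168)*(-123) + 4*(-168)*(4 + (-168)**2) + 4*(-123)*(4 + (-168)**2)) + (2 - 1*(-264))) = 1/(((1/2)*28224 + 10332 + 4*(-168)*(4 + 28224) + 4*(-123)*(4 + 28224)) + (2 + 264)) = 1/((14112 + 10332 + 4*(-168)*28228 + 4*(-123)*28228) + 266) = 1/((14112 + 10332 - 18969216 - 13888176) + 266) = 1/(-32832948 + 266) = 1/(-32832682) = -1/32832682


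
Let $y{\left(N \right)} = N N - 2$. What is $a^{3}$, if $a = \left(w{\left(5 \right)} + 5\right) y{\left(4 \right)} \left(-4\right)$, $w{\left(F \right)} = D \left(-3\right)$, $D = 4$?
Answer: $60236288$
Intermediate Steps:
$y{\left(N \right)} = -2 + N^{2}$ ($y{\left(N \right)} = N^{2} - 2 = -2 + N^{2}$)
$w{\left(F \right)} = -12$ ($w{\left(F \right)} = 4 \left(-3\right) = -12$)
$a = 392$ ($a = \left(-12 + 5\right) \left(-2 + 4^{2}\right) \left(-4\right) = - 7 \left(-2 + 16\right) \left(-4\right) = \left(-7\right) 14 \left(-4\right) = \left(-98\right) \left(-4\right) = 392$)
$a^{3} = 392^{3} = 60236288$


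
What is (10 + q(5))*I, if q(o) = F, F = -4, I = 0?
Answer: 0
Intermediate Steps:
q(o) = -4
(10 + q(5))*I = (10 - 4)*0 = 6*0 = 0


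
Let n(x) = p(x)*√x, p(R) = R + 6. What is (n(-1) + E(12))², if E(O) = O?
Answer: 119 + 120*I ≈ 119.0 + 120.0*I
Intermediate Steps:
p(R) = 6 + R
n(x) = √x*(6 + x) (n(x) = (6 + x)*√x = √x*(6 + x))
(n(-1) + E(12))² = (√(-1)*(6 - 1) + 12)² = (I*5 + 12)² = (5*I + 12)² = (12 + 5*I)²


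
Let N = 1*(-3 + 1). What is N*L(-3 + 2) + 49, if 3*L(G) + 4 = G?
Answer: 157/3 ≈ 52.333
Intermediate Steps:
L(G) = -4/3 + G/3
N = -2 (N = 1*(-2) = -2)
N*L(-3 + 2) + 49 = -2*(-4/3 + (-3 + 2)/3) + 49 = -2*(-4/3 + (⅓)*(-1)) + 49 = -2*(-4/3 - ⅓) + 49 = -2*(-5/3) + 49 = 10/3 + 49 = 157/3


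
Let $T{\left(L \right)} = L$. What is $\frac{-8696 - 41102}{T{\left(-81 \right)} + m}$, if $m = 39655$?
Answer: $- \frac{24899}{19787} \approx -1.2584$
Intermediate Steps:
$\frac{-8696 - 41102}{T{\left(-81 \right)} + m} = \frac{-8696 - 41102}{-81 + 39655} = - \frac{49798}{39574} = \left(-49798\right) \frac{1}{39574} = - \frac{24899}{19787}$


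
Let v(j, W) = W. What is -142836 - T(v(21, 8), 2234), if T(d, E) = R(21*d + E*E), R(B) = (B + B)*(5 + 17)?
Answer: -219743492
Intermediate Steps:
R(B) = 44*B (R(B) = (2*B)*22 = 44*B)
T(d, E) = 44*E**2 + 924*d (T(d, E) = 44*(21*d + E*E) = 44*(21*d + E**2) = 44*(E**2 + 21*d) = 44*E**2 + 924*d)
-142836 - T(v(21, 8), 2234) = -142836 - (44*2234**2 + 924*8) = -142836 - (44*4990756 + 7392) = -142836 - (219593264 + 7392) = -142836 - 1*219600656 = -142836 - 219600656 = -219743492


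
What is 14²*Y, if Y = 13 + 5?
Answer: 3528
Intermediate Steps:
Y = 18
14²*Y = 14²*18 = 196*18 = 3528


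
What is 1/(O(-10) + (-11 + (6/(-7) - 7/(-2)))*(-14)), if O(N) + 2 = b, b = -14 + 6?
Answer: 1/107 ≈ 0.0093458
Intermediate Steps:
b = -8
O(N) = -10 (O(N) = -2 - 8 = -10)
1/(O(-10) + (-11 + (6/(-7) - 7/(-2)))*(-14)) = 1/(-10 + (-11 + (6/(-7) - 7/(-2)))*(-14)) = 1/(-10 + (-11 + (6*(-1/7) - 7*(-1/2)))*(-14)) = 1/(-10 + (-11 + (-6/7 + 7/2))*(-14)) = 1/(-10 + (-11 + 37/14)*(-14)) = 1/(-10 - 117/14*(-14)) = 1/(-10 + 117) = 1/107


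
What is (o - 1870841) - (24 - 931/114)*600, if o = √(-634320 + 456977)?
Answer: -1880341 + I*√177343 ≈ -1.8803e+6 + 421.12*I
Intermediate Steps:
o = I*√177343 (o = √(-177343) = I*√177343 ≈ 421.12*I)
(o - 1870841) - (24 - 931/114)*600 = (I*√177343 - 1870841) - (24 - 931/114)*600 = (-1870841 + I*√177343) - (24 - 931*1/114)*600 = (-1870841 + I*√177343) - (24 - 49/6)*600 = (-1870841 + I*√177343) - 95*600/6 = (-1870841 + I*√177343) - 1*9500 = (-1870841 + I*√177343) - 9500 = -1880341 + I*√177343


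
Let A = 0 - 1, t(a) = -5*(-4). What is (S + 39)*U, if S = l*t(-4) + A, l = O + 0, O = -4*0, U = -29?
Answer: -1102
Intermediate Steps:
t(a) = 20
O = 0
A = -1
l = 0 (l = 0 + 0 = 0)
S = -1 (S = 0*20 - 1 = 0 - 1 = -1)
(S + 39)*U = (-1 + 39)*(-29) = 38*(-29) = -1102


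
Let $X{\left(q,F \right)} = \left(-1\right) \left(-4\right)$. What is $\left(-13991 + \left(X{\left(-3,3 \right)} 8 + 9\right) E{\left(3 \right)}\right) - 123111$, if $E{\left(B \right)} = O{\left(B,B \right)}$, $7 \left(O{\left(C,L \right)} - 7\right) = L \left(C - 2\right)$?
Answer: $- \frac{957582}{7} \approx -1.368 \cdot 10^{5}$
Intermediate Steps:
$X{\left(q,F \right)} = 4$
$O{\left(C,L \right)} = 7 + \frac{L \left(-2 + C\right)}{7}$ ($O{\left(C,L \right)} = 7 + \frac{L \left(C - 2\right)}{7} = 7 + \frac{L \left(-2 + C\right)}{7}$)
$E{\left(B \right)} = 7 - \frac{2 B}{7} + \frac{B^{2}}{7}$ ($E{\left(B \right)} = 7 - \frac{2 B}{7} + \frac{B B}{7} = 7 - \frac{2 B}{7} + \frac{B^{2}}{7}$)
$\left(-13991 + \left(X{\left(-3,3 \right)} 8 + 9\right) E{\left(3 \right)}\right) - 123111 = \left(-13991 + \left(4 \cdot 8 + 9\right) \left(7 - \frac{6}{7} + \frac{3^{2}}{7}\right)\right) - 123111 = \left(-13991 + \left(32 + 9\right) \left(7 - \frac{6}{7} + \frac{1}{7} \cdot 9\right)\right) - 123111 = \left(-13991 + 41 \left(7 - \frac{6}{7} + \frac{9}{7}\right)\right) - 123111 = \left(-13991 + 41 \cdot \frac{52}{7}\right) - 123111 = \left(-13991 + \frac{2132}{7}\right) - 123111 = - \frac{95805}{7} - 123111 = - \frac{957582}{7}$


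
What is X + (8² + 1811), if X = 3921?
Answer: 5796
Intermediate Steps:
X + (8² + 1811) = 3921 + (8² + 1811) = 3921 + (64 + 1811) = 3921 + 1875 = 5796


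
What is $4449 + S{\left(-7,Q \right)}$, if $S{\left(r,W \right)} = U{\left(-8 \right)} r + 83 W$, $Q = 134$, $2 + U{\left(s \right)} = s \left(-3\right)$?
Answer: $15417$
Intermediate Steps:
$U{\left(s \right)} = -2 - 3 s$ ($U{\left(s \right)} = -2 + s \left(-3\right) = -2 - 3 s$)
$S{\left(r,W \right)} = 22 r + 83 W$ ($S{\left(r,W \right)} = \left(-2 - -24\right) r + 83 W = \left(-2 + 24\right) r + 83 W = 22 r + 83 W$)
$4449 + S{\left(-7,Q \right)} = 4449 + \left(22 \left(-7\right) + 83 \cdot 134\right) = 4449 + \left(-154 + 11122\right) = 4449 + 10968 = 15417$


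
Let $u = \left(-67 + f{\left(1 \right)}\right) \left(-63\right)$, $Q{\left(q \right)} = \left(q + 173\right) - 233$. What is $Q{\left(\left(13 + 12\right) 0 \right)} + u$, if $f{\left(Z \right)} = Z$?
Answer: $4098$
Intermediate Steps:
$Q{\left(q \right)} = -60 + q$ ($Q{\left(q \right)} = \left(173 + q\right) - 233 = -60 + q$)
$u = 4158$ ($u = \left(-67 + 1\right) \left(-63\right) = \left(-66\right) \left(-63\right) = 4158$)
$Q{\left(\left(13 + 12\right) 0 \right)} + u = \left(-60 + \left(13 + 12\right) 0\right) + 4158 = \left(-60 + 25 \cdot 0\right) + 4158 = \left(-60 + 0\right) + 4158 = -60 + 4158 = 4098$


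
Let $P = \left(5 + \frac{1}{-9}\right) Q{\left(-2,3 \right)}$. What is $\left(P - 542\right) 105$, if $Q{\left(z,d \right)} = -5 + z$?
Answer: $- \frac{181510}{3} \approx -60503.0$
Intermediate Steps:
$P = - \frac{308}{9}$ ($P = \left(5 + \frac{1}{-9}\right) \left(-5 - 2\right) = \left(5 - \frac{1}{9}\right) \left(-7\right) = \frac{44}{9} \left(-7\right) = - \frac{308}{9} \approx -34.222$)
$\left(P - 542\right) 105 = \left(- \frac{308}{9} - 542\right) 105 = \left(- \frac{5186}{9}\right) 105 = - \frac{181510}{3}$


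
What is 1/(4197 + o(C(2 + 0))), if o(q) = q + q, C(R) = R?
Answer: 1/4201 ≈ 0.00023804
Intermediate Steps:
o(q) = 2*q
1/(4197 + o(C(2 + 0))) = 1/(4197 + 2*(2 + 0)) = 1/(4197 + 2*2) = 1/(4197 + 4) = 1/4201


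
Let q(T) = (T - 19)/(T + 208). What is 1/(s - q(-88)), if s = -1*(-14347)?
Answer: 120/1721747 ≈ 6.9697e-5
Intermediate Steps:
s = 14347
q(T) = (-19 + T)/(208 + T)
1/(s - q(-88)) = 1/(14347 - (-19 - 88)/(208 - 88)) = 1/(14347 - (-107)/120) = 1/(14347 - 1*(-107/120)) = 1/(14347 + 107/120) = 1/(1721747/120) = 120/1721747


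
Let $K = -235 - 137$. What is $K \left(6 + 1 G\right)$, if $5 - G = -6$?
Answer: $-6324$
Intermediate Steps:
$G = 11$ ($G = 5 - -6 = 5 + 6 = 11$)
$K = -372$
$K \left(6 + 1 G\right) = - 372 \left(6 + 1 \cdot 11\right) = - 372 \left(6 + 11\right) = \left(-372\right) 17 = -6324$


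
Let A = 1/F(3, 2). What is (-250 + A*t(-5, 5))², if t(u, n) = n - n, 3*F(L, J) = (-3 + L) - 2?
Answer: 62500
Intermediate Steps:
F(L, J) = -5/3 + L/3 (F(L, J) = ((-3 + L) - 2)/3 = (-5 + L)/3 = -5/3 + L/3)
t(u, n) = 0
A = -3/2 (A = 1/(-5/3 + (⅓)*3) = 1/(-5/3 + 1) = 1/(-⅔) = -3/2 ≈ -1.5000)
(-250 + A*t(-5, 5))² = (-250 - 3/2*0)² = (-250 + 0)² = (-250)² = 62500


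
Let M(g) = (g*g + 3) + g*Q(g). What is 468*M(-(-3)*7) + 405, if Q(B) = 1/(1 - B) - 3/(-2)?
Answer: 1112238/5 ≈ 2.2245e+5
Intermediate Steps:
Q(B) = 3/2 + 1/(1 - B) (Q(B) = 1/(1 - B) - 3*(-½) = 1/(1 - B) + 3/2 = 3/2 + 1/(1 - B))
M(g) = 3 + g² + g*(-5 + 3*g)/(2*(-1 + g)) (M(g) = (g*g + 3) + g*((-5 + 3*g)/(2*(-1 + g))) = (g² + 3) + g*(-5 + 3*g)/(2*(-1 + g)) = (3 + g²) + g*(-5 + 3*g)/(2*(-1 + g)) = 3 + g² + g*(-5 + 3*g)/(2*(-1 + g)))
468*M(-(-3)*7) + 405 = 468*((-6 - (-3)*7 + (-(-3)*7)² + 2*(-(-3)*7)³)/(2*(-1 - (-3)*7))) + 405 = 468*((-6 - 1*(-21) + (-1*(-21))² + 2*(-1*(-21))³)/(2*(-1 - 1*(-21)))) + 405 = 468*((-6 + 21 + 21² + 2*21³)/(2*(-1 + 21))) + 405 = 468*((½)*(-6 + 21 + 441 + 2*9261)/20) + 405 = 468*((½)*(1/20)*(-6 + 21 + 441 + 18522)) + 405 = 468*((½)*(1/20)*18978) + 405 = 468*(9489/20) + 405 = 1110213/5 + 405 = 1112238/5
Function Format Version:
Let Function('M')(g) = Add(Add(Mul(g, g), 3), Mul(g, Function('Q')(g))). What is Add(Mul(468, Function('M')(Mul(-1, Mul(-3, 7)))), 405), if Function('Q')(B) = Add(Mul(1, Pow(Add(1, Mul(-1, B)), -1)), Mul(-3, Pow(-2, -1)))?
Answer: Rational(1112238, 5) ≈ 2.2245e+5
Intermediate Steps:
Function('Q')(B) = Add(Rational(3, 2), Pow(Add(1, Mul(-1, B)), -1)) (Function('Q')(B) = Add(Pow(Add(1, Mul(-1, B)), -1), Mul(-3, Rational(-1, 2))) = Add(Pow(Add(1, Mul(-1, B)), -1), Rational(3, 2)) = Add(Rational(3, 2), Pow(Add(1, Mul(-1, B)), -1)))
Function('M')(g) = Add(3, Pow(g, 2), Mul(Rational(1, 2), g, Pow(Add(-1, g), -1), Add(-5, Mul(3, g)))) (Function('M')(g) = Add(Add(Mul(g, g), 3), Mul(g, Mul(Rational(1, 2), Pow(Add(-1, g), -1), Add(-5, Mul(3, g))))) = Add(Add(Pow(g, 2), 3), Mul(Rational(1, 2), g, Pow(Add(-1, g), -1), Add(-5, Mul(3, g)))) = Add(Add(3, Pow(g, 2)), Mul(Rational(1, 2), g, Pow(Add(-1, g), -1), Add(-5, Mul(3, g)))) = Add(3, Pow(g, 2), Mul(Rational(1, 2), g, Pow(Add(-1, g), -1), Add(-5, Mul(3, g)))))
Add(Mul(468, Function('M')(Mul(-1, Mul(-3, 7)))), 405) = Add(Mul(468, Mul(Rational(1, 2), Pow(Add(-1, Mul(-1, Mul(-3, 7))), -1), Add(-6, Mul(-1, Mul(-3, 7)), Pow(Mul(-1, Mul(-3, 7)), 2), Mul(2, Pow(Mul(-1, Mul(-3, 7)), 3))))), 405) = Add(Mul(468, Mul(Rational(1, 2), Pow(Add(-1, Mul(-1, -21)), -1), Add(-6, Mul(-1, -21), Pow(Mul(-1, -21), 2), Mul(2, Pow(Mul(-1, -21), 3))))), 405) = Add(Mul(468, Mul(Rational(1, 2), Pow(Add(-1, 21), -1), Add(-6, 21, Pow(21, 2), Mul(2, Pow(21, 3))))), 405) = Add(Mul(468, Mul(Rational(1, 2), Pow(20, -1), Add(-6, 21, 441, Mul(2, 9261)))), 405) = Add(Mul(468, Mul(Rational(1, 2), Rational(1, 20), Add(-6, 21, 441, 18522))), 405) = Add(Mul(468, Mul(Rational(1, 2), Rational(1, 20), 18978)), 405) = Add(Mul(468, Rational(9489, 20)), 405) = Add(Rational(1110213, 5), 405) = Rational(1112238, 5)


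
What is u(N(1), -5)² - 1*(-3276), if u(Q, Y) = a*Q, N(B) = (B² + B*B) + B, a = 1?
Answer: 3285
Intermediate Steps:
N(B) = B + 2*B² (N(B) = (B² + B²) + B = 2*B² + B = B + 2*B²)
u(Q, Y) = Q (u(Q, Y) = 1*Q = Q)
u(N(1), -5)² - 1*(-3276) = (1*(1 + 2*1))² - 1*(-3276) = (1*(1 + 2))² + 3276 = (1*3)² + 3276 = 3² + 3276 = 9 + 3276 = 3285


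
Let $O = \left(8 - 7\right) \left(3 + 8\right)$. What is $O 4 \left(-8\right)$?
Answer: $-352$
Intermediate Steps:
$O = 11$ ($O = 1 \cdot 11 = 11$)
$O 4 \left(-8\right) = 11 \cdot 4 \left(-8\right) = 44 \left(-8\right) = -352$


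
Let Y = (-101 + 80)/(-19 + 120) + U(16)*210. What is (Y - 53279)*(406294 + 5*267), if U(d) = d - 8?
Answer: -2124366686080/101 ≈ -2.1033e+10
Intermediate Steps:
U(d) = -8 + d
Y = 169659/101 (Y = (-101 + 80)/(-19 + 120) + (-8 + 16)*210 = -21/101 + 8*210 = -21*1/101 + 1680 = -21/101 + 1680 = 169659/101 ≈ 1679.8)
(Y - 53279)*(406294 + 5*267) = (169659/101 - 53279)*(406294 + 5*267) = -5211520*(406294 + 1335)/101 = -5211520/101*407629 = -2124366686080/101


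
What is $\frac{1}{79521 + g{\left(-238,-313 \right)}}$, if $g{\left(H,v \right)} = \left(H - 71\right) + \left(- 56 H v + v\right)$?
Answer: $- \frac{1}{4092765} \approx -2.4433 \cdot 10^{-7}$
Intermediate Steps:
$g{\left(H,v \right)} = -71 + H + v - 56 H v$ ($g{\left(H,v \right)} = \left(-71 + H\right) - \left(- v + 56 H v\right) = -71 + H + v - 56 H v$)
$\frac{1}{79521 + g{\left(-238,-313 \right)}} = \frac{1}{79521 - \left(622 + 4171664\right)} = \frac{1}{79521 - 4172286} = \frac{1}{-4092765} = - \frac{1}{4092765}$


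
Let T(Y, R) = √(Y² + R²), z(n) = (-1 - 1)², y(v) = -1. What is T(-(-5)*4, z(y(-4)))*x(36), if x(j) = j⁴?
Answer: 6718464*√26 ≈ 3.4258e+7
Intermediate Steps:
z(n) = 4 (z(n) = (-2)² = 4)
T(Y, R) = √(R² + Y²)
T(-(-5)*4, z(y(-4)))*x(36) = √(4² + (-(-5)*4)²)*36⁴ = √(16 + (-1*(-20))²)*1679616 = √(16 + 20²)*1679616 = √(16 + 400)*1679616 = √416*1679616 = (4*√26)*1679616 = 6718464*√26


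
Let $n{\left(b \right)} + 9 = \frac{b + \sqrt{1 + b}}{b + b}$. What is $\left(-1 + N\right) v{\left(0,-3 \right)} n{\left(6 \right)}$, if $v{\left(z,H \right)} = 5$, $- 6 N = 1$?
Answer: $\frac{595}{12} - \frac{35 \sqrt{7}}{72} \approx 48.297$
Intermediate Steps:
$N = - \frac{1}{6}$ ($N = \left(- \frac{1}{6}\right) 1 = - \frac{1}{6} \approx -0.16667$)
$n{\left(b \right)} = -9 + \frac{b + \sqrt{1 + b}}{2 b}$ ($n{\left(b \right)} = -9 + \frac{b + \sqrt{1 + b}}{b + b} = -9 + \frac{b + \sqrt{1 + b}}{2 b}$)
$\left(-1 + N\right) v{\left(0,-3 \right)} n{\left(6 \right)} = \left(-1 - \frac{1}{6}\right) 5 \frac{\sqrt{1 + 6} - 102}{2 \cdot 6} = \left(- \frac{7}{6}\right) 5 \cdot \frac{1}{2} \cdot \frac{1}{6} \left(\sqrt{7} - 102\right) = - \frac{35 \cdot \frac{1}{2} \cdot \frac{1}{6} \left(-102 + \sqrt{7}\right)}{6} = - \frac{35 \left(- \frac{17}{2} + \frac{\sqrt{7}}{12}\right)}{6} = \frac{595}{12} - \frac{35 \sqrt{7}}{72}$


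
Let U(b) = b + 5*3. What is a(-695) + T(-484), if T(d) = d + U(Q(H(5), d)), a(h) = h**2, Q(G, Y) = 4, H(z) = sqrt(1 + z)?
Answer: 482560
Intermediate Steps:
U(b) = 15 + b (U(b) = b + 15 = 15 + b)
T(d) = 19 + d (T(d) = d + (15 + 4) = d + 19 = 19 + d)
a(-695) + T(-484) = (-695)**2 + (19 - 484) = 483025 - 465 = 482560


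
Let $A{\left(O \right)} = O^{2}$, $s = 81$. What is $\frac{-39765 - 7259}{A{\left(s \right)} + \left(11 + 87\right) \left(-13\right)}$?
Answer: $- \frac{47024}{5287} \approx -8.8943$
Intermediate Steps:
$\frac{-39765 - 7259}{A{\left(s \right)} + \left(11 + 87\right) \left(-13\right)} = \frac{-39765 - 7259}{81^{2} + \left(11 + 87\right) \left(-13\right)} = - \frac{47024}{6561 + 98 \left(-13\right)} = - \frac{47024}{6561 - 1274} = - \frac{47024}{5287}$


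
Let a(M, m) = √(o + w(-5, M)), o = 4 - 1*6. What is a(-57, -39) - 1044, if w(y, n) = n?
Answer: -1044 + I*√59 ≈ -1044.0 + 7.6811*I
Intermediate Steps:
o = -2 (o = 4 - 6 = -2)
a(M, m) = √(-2 + M)
a(-57, -39) - 1044 = √(-2 - 57) - 1044 = √(-59) - 1044 = I*√59 - 1044 = -1044 + I*√59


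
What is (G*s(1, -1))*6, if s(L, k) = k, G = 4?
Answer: -24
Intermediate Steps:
(G*s(1, -1))*6 = (4*(-1))*6 = -4*6 = -24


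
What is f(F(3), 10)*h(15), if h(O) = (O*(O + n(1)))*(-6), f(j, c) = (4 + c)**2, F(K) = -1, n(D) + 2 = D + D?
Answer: -264600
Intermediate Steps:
n(D) = -2 + 2*D (n(D) = -2 + (D + D) = -2 + 2*D)
h(O) = -6*O**2 (h(O) = (O*(O + (-2 + 2*1)))*(-6) = (O*(O + (-2 + 2)))*(-6) = (O*(O + 0))*(-6) = (O*O)*(-6) = O**2*(-6) = -6*O**2)
f(F(3), 10)*h(15) = (4 + 10)**2*(-6*15**2) = 14**2*(-6*225) = 196*(-1350) = -264600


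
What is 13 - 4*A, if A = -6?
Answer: 37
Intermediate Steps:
13 - 4*A = 13 - 4*(-6) = 13 + 24 = 37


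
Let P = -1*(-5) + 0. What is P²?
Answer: 25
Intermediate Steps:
P = 5 (P = 5 + 0 = 5)
P² = 5² = 25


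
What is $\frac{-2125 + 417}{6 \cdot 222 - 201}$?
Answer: $- \frac{1708}{1131} \approx -1.5102$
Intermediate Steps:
$\frac{-2125 + 417}{6 \cdot 222 - 201} = - \frac{1708}{1332 - 201} = - \frac{1708}{1131}$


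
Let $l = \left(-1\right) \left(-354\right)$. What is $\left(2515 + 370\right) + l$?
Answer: $3239$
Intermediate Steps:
$l = 354$
$\left(2515 + 370\right) + l = \left(2515 + 370\right) + 354 = 2885 + 354 = 3239$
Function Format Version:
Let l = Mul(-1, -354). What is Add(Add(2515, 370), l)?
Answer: 3239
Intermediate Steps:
l = 354
Add(Add(2515, 370), l) = Add(Add(2515, 370), 354) = Add(2885, 354) = 3239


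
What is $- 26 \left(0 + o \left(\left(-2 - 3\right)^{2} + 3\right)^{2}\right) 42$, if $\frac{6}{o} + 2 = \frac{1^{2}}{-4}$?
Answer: $2283008$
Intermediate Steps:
$o = - \frac{8}{3}$ ($o = \frac{6}{-2 + \frac{1^{2}}{-4}} = \frac{6}{-2 + 1 \left(- \frac{1}{4}\right)} = \frac{6}{-2 - \frac{1}{4}} = \frac{6}{- \frac{9}{4}} = 6 \left(- \frac{4}{9}\right) = - \frac{8}{3} \approx -2.6667$)
$- 26 \left(0 + o \left(\left(-2 - 3\right)^{2} + 3\right)^{2}\right) 42 = - 26 \left(0 - \frac{8 \left(\left(-2 - 3\right)^{2} + 3\right)^{2}}{3}\right) 42 = - 26 \left(0 - \frac{8 \left(\left(-5\right)^{2} + 3\right)^{2}}{3}\right) 42 = - 26 \left(0 - \frac{8 \left(25 + 3\right)^{2}}{3}\right) 42 = - 26 \left(0 - \frac{8 \cdot 28^{2}}{3}\right) 42 = - 26 \left(0 - \frac{6272}{3}\right) 42 = \left(-26\right) \left(- \frac{6272}{3}\right) 42 = \frac{163072}{3} \cdot 42 = 2283008$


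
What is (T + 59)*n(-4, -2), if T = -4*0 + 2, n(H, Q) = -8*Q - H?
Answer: 1220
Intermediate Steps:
n(H, Q) = -H - 8*Q
T = 2 (T = 0 + 2 = 2)
(T + 59)*n(-4, -2) = (2 + 59)*(-1*(-4) - 8*(-2)) = 61*(4 + 16) = 61*20 = 1220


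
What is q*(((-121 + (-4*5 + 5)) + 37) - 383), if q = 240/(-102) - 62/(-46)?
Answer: 189426/391 ≈ 484.47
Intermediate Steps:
q = -393/391 (q = 240*(-1/102) - 62*(-1/46) = -40/17 + 31/23 = -393/391 ≈ -1.0051)
q*(((-121 + (-4*5 + 5)) + 37) - 383) = -393*(((-121 + (-4*5 + 5)) + 37) - 383)/391 = -393*(((-121 + (-20 + 5)) + 37) - 383)/391 = -393*(((-121 - 15) + 37) - 383)/391 = -393*((-136 + 37) - 383)/391 = -393*(-99 - 383)/391 = -393/391*(-482) = 189426/391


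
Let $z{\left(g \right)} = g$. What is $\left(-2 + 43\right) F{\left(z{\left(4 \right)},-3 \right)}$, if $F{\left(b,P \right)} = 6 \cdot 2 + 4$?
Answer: $656$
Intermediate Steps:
$F{\left(b,P \right)} = 16$ ($F{\left(b,P \right)} = 12 + 4 = 16$)
$\left(-2 + 43\right) F{\left(z{\left(4 \right)},-3 \right)} = \left(-2 + 43\right) 16 = 41 \cdot 16 = 656$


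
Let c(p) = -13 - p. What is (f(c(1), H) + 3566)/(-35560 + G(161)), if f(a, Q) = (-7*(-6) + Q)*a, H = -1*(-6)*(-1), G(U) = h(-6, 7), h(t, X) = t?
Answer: -1531/17783 ≈ -0.086093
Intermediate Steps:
G(U) = -6
H = -6 (H = 6*(-1) = -6)
f(a, Q) = a*(42 + Q) (f(a, Q) = (42 + Q)*a = a*(42 + Q))
(f(c(1), H) + 3566)/(-35560 + G(161)) = ((-13 - 1*1)*(42 - 6) + 3566)/(-35560 - 6) = ((-13 - 1)*36 + 3566)/(-35566) = (-14*36 + 3566)*(-1/35566) = (-504 + 3566)*(-1/35566) = 3062*(-1/35566) = -1531/17783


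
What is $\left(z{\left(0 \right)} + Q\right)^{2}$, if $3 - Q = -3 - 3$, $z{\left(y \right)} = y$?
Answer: $81$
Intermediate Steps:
$Q = 9$ ($Q = 3 - \left(-3 - 3\right) = 3 - -6 = 3 + 6 = 9$)
$\left(z{\left(0 \right)} + Q\right)^{2} = \left(0 + 9\right)^{2} = 9^{2} = 81$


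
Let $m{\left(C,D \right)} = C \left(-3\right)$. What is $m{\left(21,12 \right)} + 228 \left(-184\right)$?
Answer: $-42015$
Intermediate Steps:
$m{\left(C,D \right)} = - 3 C$
$m{\left(21,12 \right)} + 228 \left(-184\right) = \left(-3\right) 21 + 228 \left(-184\right) = -63 - 41952 = -42015$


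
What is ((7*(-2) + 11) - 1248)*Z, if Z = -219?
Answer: 273969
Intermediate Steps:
((7*(-2) + 11) - 1248)*Z = ((7*(-2) + 11) - 1248)*(-219) = ((-14 + 11) - 1248)*(-219) = (-3 - 1248)*(-219) = -1251*(-219) = 273969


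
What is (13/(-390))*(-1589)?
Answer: 1589/30 ≈ 52.967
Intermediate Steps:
(13/(-390))*(-1589) = (13*(-1/390))*(-1589) = -1/30*(-1589) = 1589/30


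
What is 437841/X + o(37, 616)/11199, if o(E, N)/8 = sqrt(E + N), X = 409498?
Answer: 437841/409498 + 8*sqrt(653)/11199 ≈ 1.0875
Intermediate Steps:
o(E, N) = 8*sqrt(E + N)
437841/X + o(37, 616)/11199 = 437841/409498 + (8*sqrt(37 + 616))/11199 = 437841*(1/409498) + (8*sqrt(653))*(1/11199) = 437841/409498 + 8*sqrt(653)/11199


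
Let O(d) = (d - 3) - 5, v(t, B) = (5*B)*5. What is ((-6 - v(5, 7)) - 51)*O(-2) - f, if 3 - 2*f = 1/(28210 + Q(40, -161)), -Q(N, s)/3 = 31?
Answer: 65189265/28117 ≈ 2318.5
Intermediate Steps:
v(t, B) = 25*B
O(d) = -8 + d (O(d) = (-3 + d) - 5 = -8 + d)
Q(N, s) = -93 (Q(N, s) = -3*31 = -93)
f = 42175/28117 (f = 3/2 - 1/(2*(28210 - 93)) = 3/2 - ½/28117 = 3/2 - ½*1/28117 = 3/2 - 1/56234 = 42175/28117 ≈ 1.5000)
((-6 - v(5, 7)) - 51)*O(-2) - f = ((-6 - 25*7) - 51)*(-8 - 2) - 1*42175/28117 = ((-6 - 1*175) - 51)*(-10) - 42175/28117 = ((-6 - 175) - 51)*(-10) - 42175/28117 = (-181 - 51)*(-10) - 42175/28117 = -232*(-10) - 42175/28117 = 2320 - 42175/28117 = 65189265/28117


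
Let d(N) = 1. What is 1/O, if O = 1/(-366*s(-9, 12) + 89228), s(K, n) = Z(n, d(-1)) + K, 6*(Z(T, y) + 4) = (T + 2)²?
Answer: 82030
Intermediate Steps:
Z(T, y) = -4 + (2 + T)²/6 (Z(T, y) = -4 + (T + 2)²/6 = -4 + (2 + T)²/6)
s(K, n) = -4 + K + (2 + n)²/6 (s(K, n) = (-4 + (2 + n)²/6) + K = -4 + K + (2 + n)²/6)
O = 1/82030 (O = 1/(-366*(-4 - 9 + (2 + 12)²/6) + 89228) = 1/(-366*(-4 - 9 + (⅙)*14²) + 89228) = 1/(-366*(-4 - 9 + (⅙)*196) + 89228) = 1/(-366*(-4 - 9 + 98/3) + 89228) = 1/(-366*59/3 + 89228) = 1/(-7198 + 89228) = 1/82030 ≈ 1.2191e-5)
1/O = 1/(1/82030) = 82030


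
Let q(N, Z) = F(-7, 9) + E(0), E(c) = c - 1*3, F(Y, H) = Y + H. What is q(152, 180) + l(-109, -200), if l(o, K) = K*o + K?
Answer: 21599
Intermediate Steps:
F(Y, H) = H + Y
E(c) = -3 + c (E(c) = c - 3 = -3 + c)
l(o, K) = K + K*o
q(N, Z) = -1 (q(N, Z) = (9 - 7) + (-3 + 0) = 2 - 3 = -1)
q(152, 180) + l(-109, -200) = -1 - 200*(1 - 109) = -1 - 200*(-108) = -1 + 21600 = 21599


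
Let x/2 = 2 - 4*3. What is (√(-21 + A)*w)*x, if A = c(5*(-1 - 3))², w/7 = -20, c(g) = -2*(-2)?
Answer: 2800*I*√5 ≈ 6261.0*I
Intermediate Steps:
c(g) = 4
w = -140 (w = 7*(-20) = -140)
A = 16 (A = 4² = 16)
x = -20 (x = 2*(2 - 4*3) = 2*(2 - 12) = 2*(-10) = -20)
(√(-21 + A)*w)*x = (√(-21 + 16)*(-140))*(-20) = (√(-5)*(-140))*(-20) = ((I*√5)*(-140))*(-20) = -140*I*√5*(-20) = 2800*I*√5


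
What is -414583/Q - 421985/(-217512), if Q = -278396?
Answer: 51913928389/15138617688 ≈ 3.4292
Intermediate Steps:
-414583/Q - 421985/(-217512) = -414583/(-278396) - 421985/(-217512) = -414583*(-1/278396) - 421985*(-1/217512) = 414583/278396 + 421985/217512 = 51913928389/15138617688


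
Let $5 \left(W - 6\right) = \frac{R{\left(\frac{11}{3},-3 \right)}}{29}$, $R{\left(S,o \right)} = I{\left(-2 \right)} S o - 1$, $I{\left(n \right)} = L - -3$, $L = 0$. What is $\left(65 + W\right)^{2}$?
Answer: $\frac{105288121}{21025} \approx 5007.8$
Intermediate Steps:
$I{\left(n \right)} = 3$ ($I{\left(n \right)} = 0 - -3 = 0 + 3 = 3$)
$R{\left(S,o \right)} = -1 + 3 S o$ ($R{\left(S,o \right)} = 3 S o - 1 = -1 + 3 S o$)
$W = \frac{836}{145}$ ($W = 6 + \frac{\left(-1 + 3 \cdot \frac{11}{3} \left(-3\right)\right) \frac{1}{29}}{5} = 6 + \frac{\left(-1 - 33\right) \frac{1}{29}}{5} = 6 + \frac{\left(-34\right) \frac{1}{29}}{5} = 6 + \frac{1}{5} \left(- \frac{34}{29}\right) = 6 - \frac{34}{145} = \frac{836}{145} \approx 5.7655$)
$\left(65 + W\right)^{2} = \left(65 + \frac{836}{145}\right)^{2} = \left(\frac{10261}{145}\right)^{2} = \frac{105288121}{21025}$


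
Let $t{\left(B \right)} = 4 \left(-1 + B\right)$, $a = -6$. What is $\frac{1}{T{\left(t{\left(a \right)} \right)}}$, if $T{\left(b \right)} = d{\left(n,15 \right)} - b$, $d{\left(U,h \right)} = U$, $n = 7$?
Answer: $\frac{1}{35} \approx 0.028571$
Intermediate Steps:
$t{\left(B \right)} = -4 + 4 B$
$T{\left(b \right)} = 7 - b$
$\frac{1}{T{\left(t{\left(a \right)} \right)}} = \frac{1}{7 - \left(-4 + 4 \left(-6\right)\right)} = \frac{1}{7 - \left(-4 - 24\right)} = \frac{1}{7 - -28} = \frac{1}{7 + 28} = \frac{1}{35}$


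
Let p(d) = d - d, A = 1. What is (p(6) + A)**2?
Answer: 1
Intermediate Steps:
p(d) = 0
(p(6) + A)**2 = (0 + 1)**2 = 1**2 = 1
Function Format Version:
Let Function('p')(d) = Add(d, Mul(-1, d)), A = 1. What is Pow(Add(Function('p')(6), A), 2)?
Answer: 1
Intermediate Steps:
Function('p')(d) = 0
Pow(Add(Function('p')(6), A), 2) = Pow(Add(0, 1), 2) = Pow(1, 2) = 1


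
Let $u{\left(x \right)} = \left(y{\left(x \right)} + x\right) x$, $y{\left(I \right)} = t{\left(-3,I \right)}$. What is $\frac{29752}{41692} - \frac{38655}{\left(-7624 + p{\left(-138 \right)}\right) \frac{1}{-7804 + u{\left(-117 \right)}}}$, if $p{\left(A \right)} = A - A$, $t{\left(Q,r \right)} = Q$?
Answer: $\frac{628136937163}{19866238} \approx 31618.0$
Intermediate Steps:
$p{\left(A \right)} = 0$
$y{\left(I \right)} = -3$
$u{\left(x \right)} = x \left(-3 + x\right)$ ($u{\left(x \right)} = \left(-3 + x\right) x = x \left(-3 + x\right)$)
$\frac{29752}{41692} - \frac{38655}{\left(-7624 + p{\left(-138 \right)}\right) \frac{1}{-7804 + u{\left(-117 \right)}}} = \frac{29752}{41692} - \frac{38655}{\left(-7624 + 0\right) \frac{1}{-7804 - 117 \left(-3 - 117\right)}} = 29752 \cdot \frac{1}{41692} - \frac{38655}{\left(-7624\right) \frac{1}{-7804 - -14040}} = \frac{7438}{10423} - \frac{38655}{\left(-7624\right) \frac{1}{-7804 + 14040}} = \frac{7438}{10423} - \frac{38655}{\left(-7624\right) \frac{1}{6236}} = \frac{7438}{10423} - \frac{38655}{- \frac{1906}{1559}} = \frac{7438}{10423} - - \frac{60263145}{1906} = \frac{7438}{10423} + \frac{60263145}{1906} = \frac{628136937163}{19866238}$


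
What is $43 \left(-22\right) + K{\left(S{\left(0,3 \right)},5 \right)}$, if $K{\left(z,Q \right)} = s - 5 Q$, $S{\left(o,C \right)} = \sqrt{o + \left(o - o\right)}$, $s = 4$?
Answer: $-967$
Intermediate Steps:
$S{\left(o,C \right)} = \sqrt{o}$ ($S{\left(o,C \right)} = \sqrt{o + 0} = \sqrt{o}$)
$K{\left(z,Q \right)} = 4 - 5 Q$
$43 \left(-22\right) + K{\left(S{\left(0,3 \right)},5 \right)} = 43 \left(-22\right) + \left(4 - 25\right) = -946 + \left(4 - 25\right) = -946 - 21 = -967$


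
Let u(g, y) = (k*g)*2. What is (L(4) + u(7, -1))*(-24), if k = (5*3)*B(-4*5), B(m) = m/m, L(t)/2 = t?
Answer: -5232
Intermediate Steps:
L(t) = 2*t
B(m) = 1
k = 15 (k = (5*3)*1 = 15*1 = 15)
u(g, y) = 30*g (u(g, y) = (15*g)*2 = 30*g)
(L(4) + u(7, -1))*(-24) = (2*4 + 30*7)*(-24) = (8 + 210)*(-24) = 218*(-24) = -5232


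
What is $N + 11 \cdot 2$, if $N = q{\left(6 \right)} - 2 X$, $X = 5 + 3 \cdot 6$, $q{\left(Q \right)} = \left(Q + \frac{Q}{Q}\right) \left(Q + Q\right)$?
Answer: $60$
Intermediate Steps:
$q{\left(Q \right)} = 2 Q \left(1 + Q\right)$ ($q{\left(Q \right)} = \left(Q + 1\right) 2 Q = \left(1 + Q\right) 2 Q = 2 Q \left(1 + Q\right)$)
$X = 23$ ($X = 5 + 18 = 23$)
$N = 38$ ($N = 2 \cdot 6 \left(1 + 6\right) - 46 = 2 \cdot 6 \cdot 7 - 46 = 84 - 46 = 38$)
$N + 11 \cdot 2 = 38 + 11 \cdot 2 = 38 + 22 = 60$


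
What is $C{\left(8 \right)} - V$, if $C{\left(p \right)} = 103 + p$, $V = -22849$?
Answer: $22960$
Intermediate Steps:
$C{\left(8 \right)} - V = \left(103 + 8\right) - -22849 = 111 + 22849 = 22960$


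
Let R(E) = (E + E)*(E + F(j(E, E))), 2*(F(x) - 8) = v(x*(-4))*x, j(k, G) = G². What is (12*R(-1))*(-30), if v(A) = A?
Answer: 3600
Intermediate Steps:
F(x) = 8 - 2*x² (F(x) = 8 + ((x*(-4))*x)/2 = 8 + ((-4*x)*x)/2 = 8 + (-4*x²)/2 = 8 - 2*x²)
R(E) = 2*E*(8 + E - 2*E⁴) (R(E) = (E + E)*(E + (8 - 2*E⁴)) = (2*E)*(E + (8 - 2*E⁴)) = (2*E)*(8 + E - 2*E⁴) = 2*E*(8 + E - 2*E⁴))
(12*R(-1))*(-30) = (12*(2*(-1)*(8 - 1 - 2*(-1)⁴)))*(-30) = (12*(2*(-1)*(8 - 1 - 2*1)))*(-30) = (12*(2*(-1)*(8 - 1 - 2)))*(-30) = (12*(2*(-1)*5))*(-30) = (12*(-10))*(-30) = -120*(-30) = 3600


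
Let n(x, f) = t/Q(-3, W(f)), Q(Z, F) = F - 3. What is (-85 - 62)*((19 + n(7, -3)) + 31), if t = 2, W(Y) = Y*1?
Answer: -7301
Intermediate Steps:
W(Y) = Y
Q(Z, F) = -3 + F
n(x, f) = 2/(-3 + f)
(-85 - 62)*((19 + n(7, -3)) + 31) = (-85 - 62)*((19 + 2/(-3 - 3)) + 31) = -147*((19 + 2/(-6)) + 31) = -147*((19 + 2*(-⅙)) + 31) = -147*((19 - ⅓) + 31) = -147*(56/3 + 31) = -147*149/3 = -7301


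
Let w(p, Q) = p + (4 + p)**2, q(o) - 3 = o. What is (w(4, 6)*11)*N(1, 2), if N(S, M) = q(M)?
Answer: 3740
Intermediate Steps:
q(o) = 3 + o
N(S, M) = 3 + M
(w(4, 6)*11)*N(1, 2) = ((4 + (4 + 4)**2)*11)*(3 + 2) = ((4 + 8**2)*11)*5 = ((4 + 64)*11)*5 = (68*11)*5 = 748*5 = 3740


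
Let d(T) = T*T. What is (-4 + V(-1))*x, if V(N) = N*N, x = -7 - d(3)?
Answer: 48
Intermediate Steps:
d(T) = T**2
x = -16 (x = -7 - 1*3**2 = -7 - 1*9 = -7 - 9 = -16)
V(N) = N**2
(-4 + V(-1))*x = (-4 + (-1)**2)*(-16) = (-4 + 1)*(-16) = -3*(-16) = 48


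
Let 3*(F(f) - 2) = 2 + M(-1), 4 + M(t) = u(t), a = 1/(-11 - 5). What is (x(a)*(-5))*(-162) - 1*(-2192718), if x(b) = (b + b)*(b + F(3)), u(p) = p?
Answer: 140327877/64 ≈ 2.1926e+6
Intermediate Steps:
a = -1/16 (a = 1/(-16) = -1/16 ≈ -0.062500)
M(t) = -4 + t
F(f) = 1 (F(f) = 2 + (2 + (-4 - 1))/3 = 2 + (2 - 5)/3 = 2 + (1/3)*(-3) = 2 - 1 = 1)
x(b) = 2*b*(1 + b) (x(b) = (b + b)*(b + 1) = (2*b)*(1 + b) = 2*b*(1 + b))
(x(a)*(-5))*(-162) - 1*(-2192718) = ((2*(-1/16)*(1 - 1/16))*(-5))*(-162) - 1*(-2192718) = ((2*(-1/16)*(15/16))*(-5))*(-162) + 2192718 = -15/128*(-5)*(-162) + 2192718 = (75/128)*(-162) + 2192718 = -6075/64 + 2192718 = 140327877/64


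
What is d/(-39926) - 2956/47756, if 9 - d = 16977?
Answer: 86537819/238338257 ≈ 0.36309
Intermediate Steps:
d = -16968 (d = 9 - 1*16977 = 9 - 16977 = -16968)
d/(-39926) - 2956/47756 = -16968/(-39926) - 2956/47756 = -16968*(-1/39926) - 2956*1/47756 = 8484/19963 - 739/11939 = 86537819/238338257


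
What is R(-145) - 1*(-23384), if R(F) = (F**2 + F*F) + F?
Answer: 65289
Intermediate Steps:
R(F) = F + 2*F**2 (R(F) = (F**2 + F**2) + F = 2*F**2 + F = F + 2*F**2)
R(-145) - 1*(-23384) = -145*(1 + 2*(-145)) - 1*(-23384) = -145*(1 - 290) + 23384 = -145*(-289) + 23384 = 41905 + 23384 = 65289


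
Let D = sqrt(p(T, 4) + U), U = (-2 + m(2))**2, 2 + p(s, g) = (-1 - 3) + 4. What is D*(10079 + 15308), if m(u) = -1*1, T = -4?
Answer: 25387*sqrt(7) ≈ 67168.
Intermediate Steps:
p(s, g) = -2 (p(s, g) = -2 + ((-1 - 3) + 4) = -2 + (-4 + 4) = -2 + 0 = -2)
m(u) = -1
U = 9 (U = (-2 - 1)**2 = (-3)**2 = 9)
D = sqrt(7) (D = sqrt(-2 + 9) = sqrt(7) ≈ 2.6458)
D*(10079 + 15308) = sqrt(7)*(10079 + 15308) = sqrt(7)*25387 = 25387*sqrt(7)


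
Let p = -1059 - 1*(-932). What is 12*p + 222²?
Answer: 47760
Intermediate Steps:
p = -127 (p = -1059 + 932 = -127)
12*p + 222² = 12*(-127) + 222² = -1524 + 49284 = 47760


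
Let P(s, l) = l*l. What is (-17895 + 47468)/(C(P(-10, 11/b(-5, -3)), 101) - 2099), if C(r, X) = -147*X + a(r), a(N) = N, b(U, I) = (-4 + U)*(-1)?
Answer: -2395413/1372505 ≈ -1.7453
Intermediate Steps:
b(U, I) = 4 - U
P(s, l) = l²
C(r, X) = r - 147*X (C(r, X) = -147*X + r = r - 147*X)
(-17895 + 47468)/(C(P(-10, 11/b(-5, -3)), 101) - 2099) = (-17895 + 47468)/(((11/(4 - 1*(-5)))² - 147*101) - 2099) = 29573/(((11/(4 + 5))² - 14847) - 2099) = 29573/(((11/9)² - 14847) - 2099) = 29573/((121/81 - 14847) - 2099) = 29573/(-1202486/81 - 2099) = 29573/(-1372505/81) = 29573*(-81/1372505) = -2395413/1372505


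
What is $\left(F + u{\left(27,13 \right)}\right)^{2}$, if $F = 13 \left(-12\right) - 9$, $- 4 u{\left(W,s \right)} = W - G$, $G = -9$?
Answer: $30276$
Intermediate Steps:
$u{\left(W,s \right)} = - \frac{9}{4} - \frac{W}{4}$ ($u{\left(W,s \right)} = - \frac{W - -9}{4} = - \frac{W + 9}{4} = - \frac{9 + W}{4} = - \frac{9}{4} - \frac{W}{4}$)
$F = -165$ ($F = -156 - 9 = -165$)
$\left(F + u{\left(27,13 \right)}\right)^{2} = \left(-165 - 9\right)^{2} = \left(-174\right)^{2} = 30276$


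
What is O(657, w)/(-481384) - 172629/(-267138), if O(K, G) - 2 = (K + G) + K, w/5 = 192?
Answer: 572866892/893027493 ≈ 0.64149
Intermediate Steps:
w = 960 (w = 5*192 = 960)
O(K, G) = 2 + G + 2*K (O(K, G) = 2 + ((K + G) + K) = 2 + ((G + K) + K) = 2 + (G + 2*K) = 2 + G + 2*K)
O(657, w)/(-481384) - 172629/(-267138) = (2 + 960 + 2*657)/(-481384) - 172629/(-267138) = (2 + 960 + 1314)*(-1/481384) - 172629*(-1/267138) = 2276*(-1/481384) + 19181/29682 = -569/120346 + 19181/29682 = 572866892/893027493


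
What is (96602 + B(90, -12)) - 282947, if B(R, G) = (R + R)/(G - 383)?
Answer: -14721291/79 ≈ -1.8635e+5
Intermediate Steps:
B(R, G) = 2*R/(-383 + G) (B(R, G) = (2*R)/(-383 + G) = 2*R/(-383 + G))
(96602 + B(90, -12)) - 282947 = (96602 + 2*90/(-383 - 12)) - 282947 = (96602 + 2*90/(-395)) - 282947 = (96602 + 2*90*(-1/395)) - 282947 = (96602 - 36/79) - 282947 = 7631522/79 - 282947 = -14721291/79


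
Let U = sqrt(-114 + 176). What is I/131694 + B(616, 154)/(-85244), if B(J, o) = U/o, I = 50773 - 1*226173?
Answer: -87700/65847 - sqrt(62)/13127576 ≈ -1.3319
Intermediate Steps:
U = sqrt(62) ≈ 7.8740
I = -175400 (I = 50773 - 226173 = -175400)
B(J, o) = sqrt(62)/o
I/131694 + B(616, 154)/(-85244) = -175400/131694 + (sqrt(62)/154)/(-85244) = -175400*1/131694 + (sqrt(62)*(1/154))*(-1/85244) = -87700/65847 + (sqrt(62)/154)*(-1/85244) = -87700/65847 - sqrt(62)/13127576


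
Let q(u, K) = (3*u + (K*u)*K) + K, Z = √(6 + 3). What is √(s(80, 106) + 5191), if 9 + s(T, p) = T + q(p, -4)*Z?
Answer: 2*√2823 ≈ 106.26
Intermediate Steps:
Z = 3 (Z = √9 = 3)
q(u, K) = K + 3*u + u*K² (q(u, K) = (3*u + u*K²) + K = K + 3*u + u*K²)
s(T, p) = -21 + T + 57*p (s(T, p) = -9 + (T + (-4 + 3*p + p*(-4)²)*3) = -9 + (T + (-4 + 3*p + p*16)*3) = -9 + (T + (-4 + 3*p + 16*p)*3) = -9 + (T + (-4 + 19*p)*3) = -9 + (T + (-12 + 57*p)) = -9 + (-12 + T + 57*p) = -21 + T + 57*p)
√(s(80, 106) + 5191) = √((-21 + 80 + 57*106) + 5191) = √((-21 + 80 + 6042) + 5191) = √(6101 + 5191) = √11292 = 2*√2823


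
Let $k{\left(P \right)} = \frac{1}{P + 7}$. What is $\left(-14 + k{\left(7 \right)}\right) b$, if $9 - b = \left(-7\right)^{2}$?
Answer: $\frac{3900}{7} \approx 557.14$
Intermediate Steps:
$k{\left(P \right)} = \frac{1}{7 + P}$
$b = -40$ ($b = 9 - \left(-7\right)^{2} = 9 - 49 = -40$)
$\left(-14 + k{\left(7 \right)}\right) b = \left(-14 + \frac{1}{7 + 7}\right) \left(-40\right) = \left(-14 + \frac{1}{14}\right) \left(-40\right) = \left(- \frac{195}{14}\right) \left(-40\right) = \frac{3900}{7}$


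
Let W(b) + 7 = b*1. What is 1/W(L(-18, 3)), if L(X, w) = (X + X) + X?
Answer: -1/61 ≈ -0.016393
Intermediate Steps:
L(X, w) = 3*X (L(X, w) = 2*X + X = 3*X)
W(b) = -7 + b (W(b) = -7 + b*1 = -7 + b)
1/W(L(-18, 3)) = 1/(-7 + 3*(-18)) = 1/(-7 - 54) = 1/(-61) = -1/61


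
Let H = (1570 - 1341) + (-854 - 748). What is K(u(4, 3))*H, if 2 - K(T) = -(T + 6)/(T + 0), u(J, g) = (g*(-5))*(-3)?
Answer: -64531/15 ≈ -4302.1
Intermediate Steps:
u(J, g) = 15*g (u(J, g) = -5*g*(-3) = 15*g)
H = -1373 (H = 229 - 1602 = -1373)
K(T) = 2 + (6 + T)/T (K(T) = 2 - (-1)*(T + 6)/(T + 0) = 2 - (-1)*(6 + T)/T = 2 + (6 + T)/T)
K(u(4, 3))*H = (3 + 6/((15*3)))*(-1373) = (3 + 6/45)*(-1373) = (3 + 6*(1/45))*(-1373) = (3 + 2/15)*(-1373) = (47/15)*(-1373) = -64531/15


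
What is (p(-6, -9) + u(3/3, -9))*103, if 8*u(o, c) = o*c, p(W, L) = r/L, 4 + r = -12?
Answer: 4841/72 ≈ 67.236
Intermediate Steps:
r = -16 (r = -4 - 12 = -16)
p(W, L) = -16/L
u(o, c) = c*o/8 (u(o, c) = (o*c)/8 = (c*o)/8 = c*o/8)
(p(-6, -9) + u(3/3, -9))*103 = (-16/(-9) + (1/8)*(-9)*(3/3))*103 = (-16*(-1/9) + (1/8)*(-9)*(3*(1/3)))*103 = (16/9 + (1/8)*(-9)*1)*103 = (16/9 - 9/8)*103 = (47/72)*103 = 4841/72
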